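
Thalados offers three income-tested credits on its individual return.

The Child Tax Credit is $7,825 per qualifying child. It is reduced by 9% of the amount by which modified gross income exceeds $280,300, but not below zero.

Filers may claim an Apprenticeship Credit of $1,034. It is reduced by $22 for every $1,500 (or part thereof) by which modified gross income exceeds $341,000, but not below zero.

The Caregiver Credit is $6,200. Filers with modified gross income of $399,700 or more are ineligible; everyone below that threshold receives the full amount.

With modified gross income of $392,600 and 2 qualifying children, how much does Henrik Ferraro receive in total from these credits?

Child Tax Credit: base = 2 × $7,825 = $15,650. 9% of the $112,300 excess over $280,300 is $10,107; credit = $15,650 − $10,107 = $5,543.
Apprenticeship Credit: income exceeds $341,000 by $51,600, which is 35 full-or-partial $1,500 increments; reduction = 35 × $22 = $770, leaving $264.
Caregiver Credit: $392,600 is below the $399,700 cutoff, so the full $6,200 applies.
Total: $5,543 + $264 + $6,200 = $12,007.

$12,007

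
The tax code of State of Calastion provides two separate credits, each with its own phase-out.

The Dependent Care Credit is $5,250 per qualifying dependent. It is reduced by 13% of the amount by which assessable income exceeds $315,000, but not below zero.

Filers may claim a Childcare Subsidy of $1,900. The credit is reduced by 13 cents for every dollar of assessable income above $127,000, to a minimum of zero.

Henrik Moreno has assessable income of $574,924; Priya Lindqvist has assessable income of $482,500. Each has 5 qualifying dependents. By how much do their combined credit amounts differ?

Henrik ($574,924): Dependent Care Credit: base = 5 × $5,250 = $26,250. 13% of the $259,924 excess over $315,000 is $33,790.12 ≥ base, so the credit is $0. Childcare Subsidy: 13% of the $447,924 excess over $127,000 is $58,230.12 ≥ base, so the credit is $0. total $0 + $0 = $0
Priya ($482,500): Dependent Care Credit: base = 5 × $5,250 = $26,250. 13% of the $167,500 excess over $315,000 is $21,775; credit = $26,250 − $21,775 = $4,475. Childcare Subsidy: 13% of the $355,500 excess over $127,000 is $46,215 ≥ base, so the credit is $0. total $4,475 + $0 = $4,475
Difference: |$0 − $4,475| = $4,475.

$4,475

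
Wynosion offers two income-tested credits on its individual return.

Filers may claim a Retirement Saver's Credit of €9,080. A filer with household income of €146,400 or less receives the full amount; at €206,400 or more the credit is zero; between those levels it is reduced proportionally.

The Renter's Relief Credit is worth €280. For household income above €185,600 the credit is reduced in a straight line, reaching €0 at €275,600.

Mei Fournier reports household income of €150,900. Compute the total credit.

€8,679

Retirement Saver's Credit: €150,900 is €4,500 into a €60,000 phase-out range, leaving 55,500/60,000 of the credit: €9,080 × 55,500/60,000 = €8,399.
Renter's Relief Credit: €150,900 is at or below the €185,600 threshold, so the full €280 applies.
Total: €8,399 + €280 = €8,679.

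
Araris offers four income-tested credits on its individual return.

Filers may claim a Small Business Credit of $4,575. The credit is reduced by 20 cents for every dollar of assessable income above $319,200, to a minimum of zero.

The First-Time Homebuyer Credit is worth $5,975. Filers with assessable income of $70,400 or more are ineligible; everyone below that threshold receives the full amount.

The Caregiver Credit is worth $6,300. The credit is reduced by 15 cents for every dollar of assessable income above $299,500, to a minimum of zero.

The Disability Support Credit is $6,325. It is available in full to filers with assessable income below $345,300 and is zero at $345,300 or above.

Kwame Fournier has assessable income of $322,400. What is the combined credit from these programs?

Small Business Credit: 20% of the $3,200 excess over $319,200 is $640; credit = $4,575 − $640 = $3,935.
First-Time Homebuyer Credit: $322,400 meets or exceeds the $70,400 cutoff, so the credit is $0.
Caregiver Credit: 15% of the $22,900 excess over $299,500 is $3,435; credit = $6,300 − $3,435 = $2,865.
Disability Support Credit: $322,400 is below the $345,300 cutoff, so the full $6,325 applies.
Total: $3,935 + $0 + $2,865 + $6,325 = $13,125.

$13,125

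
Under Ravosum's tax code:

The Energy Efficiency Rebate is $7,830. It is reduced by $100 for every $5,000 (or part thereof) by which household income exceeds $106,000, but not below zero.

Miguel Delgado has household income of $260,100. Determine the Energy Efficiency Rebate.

Energy Efficiency Rebate: income exceeds $106,000 by $154,100, which is 31 full-or-partial $5,000 increments; reduction = 31 × $100 = $3,100, leaving $4,730.

$4,730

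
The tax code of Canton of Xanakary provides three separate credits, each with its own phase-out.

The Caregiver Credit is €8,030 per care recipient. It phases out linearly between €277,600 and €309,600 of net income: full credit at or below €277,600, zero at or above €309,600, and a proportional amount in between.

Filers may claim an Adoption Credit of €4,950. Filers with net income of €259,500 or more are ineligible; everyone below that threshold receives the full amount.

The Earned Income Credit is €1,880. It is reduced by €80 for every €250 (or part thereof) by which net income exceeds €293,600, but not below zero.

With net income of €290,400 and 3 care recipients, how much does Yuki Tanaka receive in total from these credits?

Caregiver Credit: base = 3 × €8,030 = €24,090. €290,400 is €12,800 into a €32,000 phase-out range, leaving 19,200/32,000 of the credit: €24,090 × 19,200/32,000 = €14,454.
Adoption Credit: €290,400 meets or exceeds the €259,500 cutoff, so the credit is €0.
Earned Income Credit: €290,400 is at or below the €293,600 threshold, so the full €1,880 applies.
Total: €14,454 + €0 + €1,880 = €16,334.

€16,334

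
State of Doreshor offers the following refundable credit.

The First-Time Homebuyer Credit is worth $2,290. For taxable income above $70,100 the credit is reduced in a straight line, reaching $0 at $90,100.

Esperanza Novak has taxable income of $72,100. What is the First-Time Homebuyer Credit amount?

First-Time Homebuyer Credit: $72,100 is $2,000 into a $20,000 phase-out range, leaving 18,000/20,000 of the credit: $2,290 × 18,000/20,000 = $2,061.

$2,061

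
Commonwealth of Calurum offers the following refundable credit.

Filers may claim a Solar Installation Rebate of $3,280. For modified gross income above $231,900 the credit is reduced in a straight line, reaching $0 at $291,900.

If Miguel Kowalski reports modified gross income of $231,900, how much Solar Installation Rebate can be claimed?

Solar Installation Rebate: $231,900 is at or below the $231,900 threshold, so the full $3,280 applies.

$3,280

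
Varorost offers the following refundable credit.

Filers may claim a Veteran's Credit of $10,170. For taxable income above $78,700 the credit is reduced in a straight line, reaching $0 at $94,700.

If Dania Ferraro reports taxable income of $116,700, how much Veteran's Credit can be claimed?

$0

Veteran's Credit: $116,700 is at or above $94,700, so the credit is $0.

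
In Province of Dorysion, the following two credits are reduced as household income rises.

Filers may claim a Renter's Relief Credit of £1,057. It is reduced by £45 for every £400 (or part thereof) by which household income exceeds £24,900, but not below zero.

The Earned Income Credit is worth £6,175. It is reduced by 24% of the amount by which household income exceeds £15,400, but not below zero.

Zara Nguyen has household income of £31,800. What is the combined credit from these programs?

Renter's Relief Credit: income exceeds £24,900 by £6,900, which is 18 full-or-partial £400 increments; reduction = 18 × £45 = £810, leaving £247.
Earned Income Credit: 24% of the £16,400 excess over £15,400 is £3,936; credit = £6,175 − £3,936 = £2,239.
Total: £247 + £2,239 = £2,486.

£2,486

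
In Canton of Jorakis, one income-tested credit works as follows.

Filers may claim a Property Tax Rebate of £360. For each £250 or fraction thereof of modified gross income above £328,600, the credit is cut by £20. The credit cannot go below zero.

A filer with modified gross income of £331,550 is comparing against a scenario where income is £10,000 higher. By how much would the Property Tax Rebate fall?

£120

At £331,550 — income exceeds £328,600 by £2,950, which is 12 full-or-partial £250 increments; reduction = 12 × £20 = £240, leaving £120.
At £341,550 — income exceeds £328,600 by £12,950 → 52 increments × £20 = £1,040 ≥ base, so the credit is £0.
Lost: £120 − £0 = £120.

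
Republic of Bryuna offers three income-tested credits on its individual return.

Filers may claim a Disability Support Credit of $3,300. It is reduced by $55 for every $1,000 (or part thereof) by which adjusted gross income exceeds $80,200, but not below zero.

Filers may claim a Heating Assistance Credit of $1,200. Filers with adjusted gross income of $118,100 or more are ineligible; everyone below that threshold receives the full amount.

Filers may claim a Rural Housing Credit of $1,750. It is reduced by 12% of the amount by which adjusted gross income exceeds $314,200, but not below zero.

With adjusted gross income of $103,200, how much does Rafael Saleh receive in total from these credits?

$4,985

Disability Support Credit: income exceeds $80,200 by $23,000, which is 23 full-or-partial $1,000 increments; reduction = 23 × $55 = $1,265, leaving $2,035.
Heating Assistance Credit: $103,200 is below the $118,100 cutoff, so the full $1,200 applies.
Rural Housing Credit: $103,200 is at or below the $314,200 threshold, so the full $1,750 applies.
Total: $2,035 + $1,200 + $1,750 = $4,985.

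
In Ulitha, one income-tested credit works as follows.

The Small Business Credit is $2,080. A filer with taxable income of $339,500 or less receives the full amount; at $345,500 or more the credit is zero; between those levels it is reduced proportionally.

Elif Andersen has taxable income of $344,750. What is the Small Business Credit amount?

Small Business Credit: $344,750 is $5,250 into a $6,000 phase-out range, leaving 750/6,000 of the credit: $2,080 × 750/6,000 = $260.

$260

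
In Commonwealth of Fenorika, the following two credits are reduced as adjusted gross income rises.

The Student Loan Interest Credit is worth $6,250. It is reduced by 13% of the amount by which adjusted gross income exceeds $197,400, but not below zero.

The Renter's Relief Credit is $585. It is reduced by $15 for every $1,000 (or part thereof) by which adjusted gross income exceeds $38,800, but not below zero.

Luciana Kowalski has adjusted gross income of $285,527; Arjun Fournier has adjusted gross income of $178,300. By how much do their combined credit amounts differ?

Luciana ($285,527): Student Loan Interest Credit: 13% of the $88,127 excess over $197,400 is $11,456.51 ≥ base, so the credit is $0. Renter's Relief Credit: income exceeds $38,800 by $246,727 → 247 increments × $15 = $3,705 ≥ base, so the credit is $0. total $0 + $0 = $0
Arjun ($178,300): Student Loan Interest Credit: $178,300 is at or below the $197,400 threshold, so the full $6,250 applies. Renter's Relief Credit: income exceeds $38,800 by $139,500 → 140 increments × $15 = $2,100 ≥ base, so the credit is $0. total $6,250 + $0 = $6,250
Difference: |$0 − $6,250| = $6,250.

$6,250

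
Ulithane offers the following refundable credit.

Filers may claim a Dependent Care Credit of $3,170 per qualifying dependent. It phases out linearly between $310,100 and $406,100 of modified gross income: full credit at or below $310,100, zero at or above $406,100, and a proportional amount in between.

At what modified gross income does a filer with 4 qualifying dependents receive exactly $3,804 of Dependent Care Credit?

Full credit = 4 × $3,170 = $12,680.
$3,804 is 3,804/12,680 of the full $12,680, so 8,876/12,680 of the $96,000 range has been used: income = $310,100 + $96,000 × 8,876/12,680 = $377,300.

$377,300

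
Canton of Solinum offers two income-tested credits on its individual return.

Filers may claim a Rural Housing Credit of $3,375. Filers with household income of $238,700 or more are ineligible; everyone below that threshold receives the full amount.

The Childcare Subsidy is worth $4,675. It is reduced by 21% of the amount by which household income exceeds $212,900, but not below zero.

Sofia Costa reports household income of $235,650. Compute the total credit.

$3,375

Rural Housing Credit: $235,650 is below the $238,700 cutoff, so the full $3,375 applies.
Childcare Subsidy: 21% of the $22,750 excess over $212,900 is $4,777.50 ≥ base, so the credit is $0.
Total: $3,375 + $0 = $3,375.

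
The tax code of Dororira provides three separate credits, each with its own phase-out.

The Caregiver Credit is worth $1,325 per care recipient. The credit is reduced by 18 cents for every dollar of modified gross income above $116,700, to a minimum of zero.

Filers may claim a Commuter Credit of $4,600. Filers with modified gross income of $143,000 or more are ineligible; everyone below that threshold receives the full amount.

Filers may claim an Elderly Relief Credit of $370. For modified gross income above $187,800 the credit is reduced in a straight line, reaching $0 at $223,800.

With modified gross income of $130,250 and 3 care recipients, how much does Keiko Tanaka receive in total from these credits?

$6,506

Caregiver Credit: base = 3 × $1,325 = $3,975. 18% of the $13,550 excess over $116,700 is $2,439; credit = $3,975 − $2,439 = $1,536.
Commuter Credit: $130,250 is below the $143,000 cutoff, so the full $4,600 applies.
Elderly Relief Credit: $130,250 is at or below the $187,800 threshold, so the full $370 applies.
Total: $1,536 + $4,600 + $370 = $6,506.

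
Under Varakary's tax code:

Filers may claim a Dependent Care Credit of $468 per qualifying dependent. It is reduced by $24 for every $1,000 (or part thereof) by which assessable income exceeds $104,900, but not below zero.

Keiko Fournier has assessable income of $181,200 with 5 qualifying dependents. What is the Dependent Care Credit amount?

Dependent Care Credit: base = 5 × $468 = $2,340. income exceeds $104,900 by $76,300, which is 77 full-or-partial $1,000 increments; reduction = 77 × $24 = $1,848, leaving $492.

$492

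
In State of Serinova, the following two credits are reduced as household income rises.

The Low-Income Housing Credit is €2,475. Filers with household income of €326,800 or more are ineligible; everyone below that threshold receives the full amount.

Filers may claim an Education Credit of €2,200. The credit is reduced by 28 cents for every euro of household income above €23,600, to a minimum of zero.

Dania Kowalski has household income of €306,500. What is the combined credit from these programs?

€2,475

Low-Income Housing Credit: €306,500 is below the €326,800 cutoff, so the full €2,475 applies.
Education Credit: 28% of the €282,900 excess over €23,600 is €79,212 ≥ base, so the credit is €0.
Total: €2,475 + €0 = €2,475.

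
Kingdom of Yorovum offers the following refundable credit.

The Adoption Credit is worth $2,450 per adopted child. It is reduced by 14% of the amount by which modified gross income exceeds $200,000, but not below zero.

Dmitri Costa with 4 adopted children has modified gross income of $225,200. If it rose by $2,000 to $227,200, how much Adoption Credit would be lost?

$280

At $225,200 — base = 4 × $2,450 = $9,800. 14% of the $25,200 excess over $200,000 is $3,528; credit = $9,800 − $3,528 = $6,272.
At $227,200 — base = 4 × $2,450 = $9,800. 14% of the $27,200 excess over $200,000 is $3,808; credit = $9,800 − $3,808 = $5,992.
Lost: $6,272 − $5,992 = $280.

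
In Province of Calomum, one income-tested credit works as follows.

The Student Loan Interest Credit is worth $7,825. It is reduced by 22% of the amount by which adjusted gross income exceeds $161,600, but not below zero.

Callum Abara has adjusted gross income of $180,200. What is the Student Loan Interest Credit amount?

Student Loan Interest Credit: 22% of the $18,600 excess over $161,600 is $4,092; credit = $7,825 − $4,092 = $3,733.

$3,733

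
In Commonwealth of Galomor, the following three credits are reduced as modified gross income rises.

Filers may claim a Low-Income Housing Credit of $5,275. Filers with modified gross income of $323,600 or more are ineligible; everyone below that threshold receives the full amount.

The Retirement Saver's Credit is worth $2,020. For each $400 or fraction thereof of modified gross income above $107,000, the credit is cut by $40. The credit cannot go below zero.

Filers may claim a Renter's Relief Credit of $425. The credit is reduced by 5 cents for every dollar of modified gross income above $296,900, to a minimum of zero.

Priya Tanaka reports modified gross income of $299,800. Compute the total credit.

Low-Income Housing Credit: $299,800 is below the $323,600 cutoff, so the full $5,275 applies.
Retirement Saver's Credit: income exceeds $107,000 by $192,800 → 482 increments × $40 = $19,280 ≥ base, so the credit is $0.
Renter's Relief Credit: 5% of the $2,900 excess over $296,900 is $145; credit = $425 − $145 = $280.
Total: $5,275 + $0 + $280 = $5,555.

$5,555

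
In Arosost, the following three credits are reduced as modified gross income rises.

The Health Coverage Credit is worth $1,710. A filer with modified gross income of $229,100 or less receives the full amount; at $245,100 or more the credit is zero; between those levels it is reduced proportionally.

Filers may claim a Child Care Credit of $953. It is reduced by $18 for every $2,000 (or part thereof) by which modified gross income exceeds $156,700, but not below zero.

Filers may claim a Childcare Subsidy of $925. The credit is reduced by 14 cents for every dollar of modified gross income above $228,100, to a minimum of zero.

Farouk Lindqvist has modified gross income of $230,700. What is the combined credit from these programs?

$2,387

Health Coverage Credit: $230,700 is $1,600 into a $16,000 phase-out range, leaving 14,400/16,000 of the credit: $1,710 × 14,400/16,000 = $1,539.
Child Care Credit: income exceeds $156,700 by $74,000, which is 37 full-or-partial $2,000 increments; reduction = 37 × $18 = $666, leaving $287.
Childcare Subsidy: 14% of the $2,600 excess over $228,100 is $364; credit = $925 − $364 = $561.
Total: $1,539 + $287 + $561 = $2,387.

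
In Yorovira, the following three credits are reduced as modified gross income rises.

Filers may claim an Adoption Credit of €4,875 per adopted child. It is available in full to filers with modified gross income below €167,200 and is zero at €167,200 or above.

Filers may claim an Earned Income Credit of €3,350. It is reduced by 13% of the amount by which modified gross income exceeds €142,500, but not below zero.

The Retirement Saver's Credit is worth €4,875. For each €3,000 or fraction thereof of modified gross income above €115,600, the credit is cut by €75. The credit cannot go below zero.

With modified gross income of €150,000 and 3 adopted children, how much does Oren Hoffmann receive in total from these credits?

Adoption Credit: base = 3 × €4,875 = €14,625. €150,000 is below the €167,200 cutoff, so the full €14,625 applies.
Earned Income Credit: 13% of the €7,500 excess over €142,500 is €975; credit = €3,350 − €975 = €2,375.
Retirement Saver's Credit: income exceeds €115,600 by €34,400, which is 12 full-or-partial €3,000 increments; reduction = 12 × €75 = €900, leaving €3,975.
Total: €14,625 + €2,375 + €3,975 = €20,975.

€20,975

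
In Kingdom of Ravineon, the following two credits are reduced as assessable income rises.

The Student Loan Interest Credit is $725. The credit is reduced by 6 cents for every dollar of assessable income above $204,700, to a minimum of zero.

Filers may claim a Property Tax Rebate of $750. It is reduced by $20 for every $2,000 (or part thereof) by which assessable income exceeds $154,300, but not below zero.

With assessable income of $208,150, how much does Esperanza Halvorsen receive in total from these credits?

Student Loan Interest Credit: 6% of the $3,450 excess over $204,700 is $207; credit = $725 − $207 = $518.
Property Tax Rebate: income exceeds $154,300 by $53,850, which is 27 full-or-partial $2,000 increments; reduction = 27 × $20 = $540, leaving $210.
Total: $518 + $210 = $728.

$728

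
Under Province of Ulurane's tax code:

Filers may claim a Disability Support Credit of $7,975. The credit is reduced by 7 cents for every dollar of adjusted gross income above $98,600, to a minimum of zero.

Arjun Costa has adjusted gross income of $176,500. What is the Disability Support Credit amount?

$2,522

Disability Support Credit: 7% of the $77,900 excess over $98,600 is $5,453; credit = $7,975 − $5,453 = $2,522.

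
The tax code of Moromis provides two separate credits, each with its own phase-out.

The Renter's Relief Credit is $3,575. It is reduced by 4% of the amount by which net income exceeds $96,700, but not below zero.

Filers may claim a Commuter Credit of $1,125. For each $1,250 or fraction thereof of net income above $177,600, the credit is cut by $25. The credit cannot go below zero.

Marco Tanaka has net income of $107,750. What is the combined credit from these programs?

$4,258

Renter's Relief Credit: 4% of the $11,050 excess over $96,700 is $442; credit = $3,575 − $442 = $3,133.
Commuter Credit: $107,750 is at or below the $177,600 threshold, so the full $1,125 applies.
Total: $3,133 + $1,125 = $4,258.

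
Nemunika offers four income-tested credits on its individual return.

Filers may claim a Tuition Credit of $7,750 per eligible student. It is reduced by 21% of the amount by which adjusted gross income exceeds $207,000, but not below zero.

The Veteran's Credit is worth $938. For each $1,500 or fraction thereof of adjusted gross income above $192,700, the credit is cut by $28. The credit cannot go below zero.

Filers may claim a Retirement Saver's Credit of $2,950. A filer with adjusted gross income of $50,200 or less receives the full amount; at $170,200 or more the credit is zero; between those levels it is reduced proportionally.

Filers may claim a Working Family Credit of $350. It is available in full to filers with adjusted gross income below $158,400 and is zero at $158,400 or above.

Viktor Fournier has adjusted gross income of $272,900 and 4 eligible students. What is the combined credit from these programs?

Tuition Credit: base = 4 × $7,750 = $31,000. 21% of the $65,900 excess over $207,000 is $13,839; credit = $31,000 − $13,839 = $17,161.
Veteran's Credit: income exceeds $192,700 by $80,200 → 54 increments × $28 = $1,512 ≥ base, so the credit is $0.
Retirement Saver's Credit: $272,900 is at or above $170,200, so the credit is $0.
Working Family Credit: $272,900 meets or exceeds the $158,400 cutoff, so the credit is $0.
Total: $17,161 + $0 + $0 + $0 = $17,161.

$17,161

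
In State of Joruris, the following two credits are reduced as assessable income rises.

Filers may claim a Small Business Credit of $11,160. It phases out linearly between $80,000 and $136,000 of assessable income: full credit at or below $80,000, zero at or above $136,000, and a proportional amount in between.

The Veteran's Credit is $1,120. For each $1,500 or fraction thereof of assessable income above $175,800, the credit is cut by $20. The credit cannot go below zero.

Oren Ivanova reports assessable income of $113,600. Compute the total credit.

Small Business Credit: $113,600 is $33,600 into a $56,000 phase-out range, leaving 22,400/56,000 of the credit: $11,160 × 22,400/56,000 = $4,464.
Veteran's Credit: $113,600 is at or below the $175,800 threshold, so the full $1,120 applies.
Total: $4,464 + $1,120 = $5,584.

$5,584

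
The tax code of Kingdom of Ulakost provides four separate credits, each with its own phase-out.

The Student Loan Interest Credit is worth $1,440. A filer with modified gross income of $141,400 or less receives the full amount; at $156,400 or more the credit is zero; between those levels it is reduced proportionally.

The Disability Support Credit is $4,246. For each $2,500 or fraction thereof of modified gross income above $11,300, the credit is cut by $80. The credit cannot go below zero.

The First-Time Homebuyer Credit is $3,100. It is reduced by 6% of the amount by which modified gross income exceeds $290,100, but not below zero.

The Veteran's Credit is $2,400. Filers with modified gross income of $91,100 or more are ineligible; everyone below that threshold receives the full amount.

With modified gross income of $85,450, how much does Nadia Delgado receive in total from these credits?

$8,786

Student Loan Interest Credit: $85,450 is at or below the $141,400 threshold, so the full $1,440 applies.
Disability Support Credit: income exceeds $11,300 by $74,150, which is 30 full-or-partial $2,500 increments; reduction = 30 × $80 = $2,400, leaving $1,846.
First-Time Homebuyer Credit: $85,450 is at or below the $290,100 threshold, so the full $3,100 applies.
Veteran's Credit: $85,450 is below the $91,100 cutoff, so the full $2,400 applies.
Total: $1,440 + $1,846 + $3,100 + $2,400 = $8,786.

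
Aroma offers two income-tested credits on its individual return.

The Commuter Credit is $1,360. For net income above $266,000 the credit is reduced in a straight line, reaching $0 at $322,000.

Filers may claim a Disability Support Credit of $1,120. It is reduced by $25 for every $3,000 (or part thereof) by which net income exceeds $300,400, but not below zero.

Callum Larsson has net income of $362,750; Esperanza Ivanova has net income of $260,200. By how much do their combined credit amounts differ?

Callum ($362,750): Commuter Credit: $362,750 is at or above $322,000, so the credit is $0. Disability Support Credit: income exceeds $300,400 by $62,350, which is 21 full-or-partial $3,000 increments; reduction = 21 × $25 = $525, leaving $595. total $0 + $595 = $595
Esperanza ($260,200): Commuter Credit: $260,200 is at or below the $266,000 threshold, so the full $1,360 applies. Disability Support Credit: $260,200 is at or below the $300,400 threshold, so the full $1,120 applies. total $1,360 + $1,120 = $2,480
Difference: |$595 − $2,480| = $1,885.

$1,885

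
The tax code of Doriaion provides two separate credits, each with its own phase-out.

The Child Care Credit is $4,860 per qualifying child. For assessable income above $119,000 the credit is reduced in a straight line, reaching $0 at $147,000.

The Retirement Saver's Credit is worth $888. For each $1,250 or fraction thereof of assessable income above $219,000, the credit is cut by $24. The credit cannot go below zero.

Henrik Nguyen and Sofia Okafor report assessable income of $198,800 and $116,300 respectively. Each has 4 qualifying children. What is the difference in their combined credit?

Henrik ($198,800): Child Care Credit: base = 4 × $4,860 = $19,440. $198,800 is at or above $147,000, so the credit is $0. Retirement Saver's Credit: $198,800 is at or below the $219,000 threshold, so the full $888 applies. total $0 + $888 = $888
Sofia ($116,300): Child Care Credit: base = 4 × $4,860 = $19,440. $116,300 is at or below the $119,000 threshold, so the full $19,440 applies. Retirement Saver's Credit: $116,300 is at or below the $219,000 threshold, so the full $888 applies. total $19,440 + $888 = $20,328
Difference: |$888 − $20,328| = $19,440.

$19,440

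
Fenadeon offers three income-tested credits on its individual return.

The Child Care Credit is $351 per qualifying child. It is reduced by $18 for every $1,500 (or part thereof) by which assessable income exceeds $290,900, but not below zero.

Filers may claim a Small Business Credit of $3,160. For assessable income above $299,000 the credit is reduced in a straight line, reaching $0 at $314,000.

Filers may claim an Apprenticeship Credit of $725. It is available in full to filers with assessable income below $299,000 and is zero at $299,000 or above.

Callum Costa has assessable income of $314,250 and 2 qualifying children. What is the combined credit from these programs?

$414

Child Care Credit: base = 2 × $351 = $702. income exceeds $290,900 by $23,350, which is 16 full-or-partial $1,500 increments; reduction = 16 × $18 = $288, leaving $414.
Small Business Credit: $314,250 is at or above $314,000, so the credit is $0.
Apprenticeship Credit: $314,250 meets or exceeds the $299,000 cutoff, so the credit is $0.
Total: $414 + $0 + $0 = $414.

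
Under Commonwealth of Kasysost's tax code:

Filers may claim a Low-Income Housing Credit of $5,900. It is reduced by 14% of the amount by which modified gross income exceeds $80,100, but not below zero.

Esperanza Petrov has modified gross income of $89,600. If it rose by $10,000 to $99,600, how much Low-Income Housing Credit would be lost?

$1,400

At $89,600 — 14% of the $9,500 excess over $80,100 is $1,330; credit = $5,900 − $1,330 = $4,570.
At $99,600 — 14% of the $19,500 excess over $80,100 is $2,730; credit = $5,900 − $2,730 = $3,170.
Lost: $4,570 − $3,170 = $1,400.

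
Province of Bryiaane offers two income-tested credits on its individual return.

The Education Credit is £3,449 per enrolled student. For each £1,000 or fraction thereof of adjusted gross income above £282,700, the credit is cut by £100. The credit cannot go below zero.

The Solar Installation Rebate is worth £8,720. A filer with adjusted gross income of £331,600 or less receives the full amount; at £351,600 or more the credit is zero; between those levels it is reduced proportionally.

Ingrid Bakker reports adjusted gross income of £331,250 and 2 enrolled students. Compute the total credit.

£10,718

Education Credit: base = 2 × £3,449 = £6,898. income exceeds £282,700 by £48,550, which is 49 full-or-partial £1,000 increments; reduction = 49 × £100 = £4,900, leaving £1,998.
Solar Installation Rebate: £331,250 is at or below the £331,600 threshold, so the full £8,720 applies.
Total: £1,998 + £8,720 = £10,718.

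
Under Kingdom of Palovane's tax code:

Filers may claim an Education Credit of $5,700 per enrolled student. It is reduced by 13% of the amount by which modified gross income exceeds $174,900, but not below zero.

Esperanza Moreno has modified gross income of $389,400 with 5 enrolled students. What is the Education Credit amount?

Education Credit: base = 5 × $5,700 = $28,500. 13% of the $214,500 excess over $174,900 is $27,885; credit = $28,500 − $27,885 = $615.

$615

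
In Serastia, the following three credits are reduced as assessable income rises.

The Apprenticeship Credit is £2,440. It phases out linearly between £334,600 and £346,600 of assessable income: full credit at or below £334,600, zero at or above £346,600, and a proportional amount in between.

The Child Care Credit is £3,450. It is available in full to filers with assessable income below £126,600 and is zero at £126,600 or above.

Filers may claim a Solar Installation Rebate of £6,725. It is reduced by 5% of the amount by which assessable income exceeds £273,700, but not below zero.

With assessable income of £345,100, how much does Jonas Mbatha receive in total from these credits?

£3,460

Apprenticeship Credit: £345,100 is £10,500 into a £12,000 phase-out range, leaving 1,500/12,000 of the credit: £2,440 × 1,500/12,000 = £305.
Child Care Credit: £345,100 meets or exceeds the £126,600 cutoff, so the credit is £0.
Solar Installation Rebate: 5% of the £71,400 excess over £273,700 is £3,570; credit = £6,725 − £3,570 = £3,155.
Total: £305 + £0 + £3,155 = £3,460.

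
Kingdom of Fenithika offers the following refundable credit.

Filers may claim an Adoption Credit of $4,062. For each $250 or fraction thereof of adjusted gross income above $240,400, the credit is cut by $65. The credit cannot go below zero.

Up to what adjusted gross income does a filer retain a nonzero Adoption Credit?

After 62 increments the reduction is 62 × $65 = $4,030, leaving $32; one more increment wipes it out. Increment 62 ends at excess 62 × $250 = $15,500, so the highest qualifying income is $240,400 + $15,500 = $255,900.

$255,900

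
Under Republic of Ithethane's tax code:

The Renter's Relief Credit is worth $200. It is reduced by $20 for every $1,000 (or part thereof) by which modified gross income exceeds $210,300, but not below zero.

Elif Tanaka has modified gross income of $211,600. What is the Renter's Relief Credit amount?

Renter's Relief Credit: income exceeds $210,300 by $1,300, which is 2 full-or-partial $1,000 increments; reduction = 2 × $20 = $40, leaving $160.

$160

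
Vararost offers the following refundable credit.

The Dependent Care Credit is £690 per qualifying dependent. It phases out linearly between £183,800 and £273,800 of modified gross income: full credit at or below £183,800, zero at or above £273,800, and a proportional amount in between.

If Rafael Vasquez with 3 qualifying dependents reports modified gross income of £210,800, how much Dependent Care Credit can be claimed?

Dependent Care Credit: base = 3 × £690 = £2,070. £210,800 is £27,000 into a £90,000 phase-out range, leaving 63,000/90,000 of the credit: £2,070 × 63,000/90,000 = £1,449.

£1,449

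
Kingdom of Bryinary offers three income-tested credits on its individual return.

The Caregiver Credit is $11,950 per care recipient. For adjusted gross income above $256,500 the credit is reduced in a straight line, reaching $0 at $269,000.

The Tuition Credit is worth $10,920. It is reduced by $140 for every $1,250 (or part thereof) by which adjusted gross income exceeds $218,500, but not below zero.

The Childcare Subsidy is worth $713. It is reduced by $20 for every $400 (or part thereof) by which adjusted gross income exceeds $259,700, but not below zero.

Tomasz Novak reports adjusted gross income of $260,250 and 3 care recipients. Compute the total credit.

$31,928

Caregiver Credit: base = 3 × $11,950 = $35,850. $260,250 is $3,750 into a $12,500 phase-out range, leaving 8,750/12,500 of the credit: $35,850 × 8,750/12,500 = $25,095.
Tuition Credit: income exceeds $218,500 by $41,750, which is 34 full-or-partial $1,250 increments; reduction = 34 × $140 = $4,760, leaving $6,160.
Childcare Subsidy: income exceeds $259,700 by $550, which is 2 full-or-partial $400 increments; reduction = 2 × $20 = $40, leaving $673.
Total: $25,095 + $6,160 + $673 = $31,928.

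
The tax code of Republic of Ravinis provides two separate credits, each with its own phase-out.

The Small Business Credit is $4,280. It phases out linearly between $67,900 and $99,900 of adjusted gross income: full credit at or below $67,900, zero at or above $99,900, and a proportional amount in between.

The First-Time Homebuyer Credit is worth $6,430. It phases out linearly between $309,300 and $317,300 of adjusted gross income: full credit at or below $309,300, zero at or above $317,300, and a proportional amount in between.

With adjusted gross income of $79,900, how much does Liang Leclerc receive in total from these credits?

$9,105

Small Business Credit: $79,900 is $12,000 into a $32,000 phase-out range, leaving 20,000/32,000 of the credit: $4,280 × 20,000/32,000 = $2,675.
First-Time Homebuyer Credit: $79,900 is at or below the $309,300 threshold, so the full $6,430 applies.
Total: $2,675 + $6,430 = $9,105.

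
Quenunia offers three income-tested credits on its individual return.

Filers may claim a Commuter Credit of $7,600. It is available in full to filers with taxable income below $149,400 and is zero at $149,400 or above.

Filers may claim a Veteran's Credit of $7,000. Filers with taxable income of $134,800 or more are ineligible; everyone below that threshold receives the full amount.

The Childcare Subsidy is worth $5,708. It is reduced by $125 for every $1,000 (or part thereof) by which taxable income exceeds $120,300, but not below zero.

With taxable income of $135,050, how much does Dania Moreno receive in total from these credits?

$11,433

Commuter Credit: $135,050 is below the $149,400 cutoff, so the full $7,600 applies.
Veteran's Credit: $135,050 meets or exceeds the $134,800 cutoff, so the credit is $0.
Childcare Subsidy: income exceeds $120,300 by $14,750, which is 15 full-or-partial $1,000 increments; reduction = 15 × $125 = $1,875, leaving $3,833.
Total: $7,600 + $0 + $3,833 = $11,433.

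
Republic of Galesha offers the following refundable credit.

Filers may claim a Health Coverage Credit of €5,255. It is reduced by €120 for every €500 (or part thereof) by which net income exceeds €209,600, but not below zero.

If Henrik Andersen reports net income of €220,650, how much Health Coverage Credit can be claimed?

Health Coverage Credit: income exceeds €209,600 by €11,050, which is 23 full-or-partial €500 increments; reduction = 23 × €120 = €2,760, leaving €2,495.

€2,495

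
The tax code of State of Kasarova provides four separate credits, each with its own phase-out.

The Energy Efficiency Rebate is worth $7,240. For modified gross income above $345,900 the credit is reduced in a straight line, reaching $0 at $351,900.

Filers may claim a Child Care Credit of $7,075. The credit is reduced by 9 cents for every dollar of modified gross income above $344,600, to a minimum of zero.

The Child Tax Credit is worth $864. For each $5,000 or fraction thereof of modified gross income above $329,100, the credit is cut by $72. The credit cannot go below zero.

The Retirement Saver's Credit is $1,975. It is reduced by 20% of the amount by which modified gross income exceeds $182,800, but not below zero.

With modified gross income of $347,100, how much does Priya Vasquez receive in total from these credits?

$13,218

Energy Efficiency Rebate: $347,100 is $1,200 into a $6,000 phase-out range, leaving 4,800/6,000 of the credit: $7,240 × 4,800/6,000 = $5,792.
Child Care Credit: 9% of the $2,500 excess over $344,600 is $225; credit = $7,075 − $225 = $6,850.
Child Tax Credit: income exceeds $329,100 by $18,000, which is 4 full-or-partial $5,000 increments; reduction = 4 × $72 = $288, leaving $576.
Retirement Saver's Credit: 20% of the $164,300 excess over $182,800 is $32,860 ≥ base, so the credit is $0.
Total: $5,792 + $6,850 + $576 + $0 = $13,218.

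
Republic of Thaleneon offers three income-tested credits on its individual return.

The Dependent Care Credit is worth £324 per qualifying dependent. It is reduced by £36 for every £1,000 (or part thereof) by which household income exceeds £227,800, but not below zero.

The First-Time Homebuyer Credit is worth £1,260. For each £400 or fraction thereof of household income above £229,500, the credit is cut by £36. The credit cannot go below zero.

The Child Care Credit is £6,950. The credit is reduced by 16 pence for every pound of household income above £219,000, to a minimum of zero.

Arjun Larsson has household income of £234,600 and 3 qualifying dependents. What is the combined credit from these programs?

Dependent Care Credit: base = 3 × £324 = £972. income exceeds £227,800 by £6,800, which is 7 full-or-partial £1,000 increments; reduction = 7 × £36 = £252, leaving £720.
First-Time Homebuyer Credit: income exceeds £229,500 by £5,100, which is 13 full-or-partial £400 increments; reduction = 13 × £36 = £468, leaving £792.
Child Care Credit: 16% of the £15,600 excess over £219,000 is £2,496; credit = £6,950 − £2,496 = £4,454.
Total: £720 + £792 + £4,454 = £5,966.

£5,966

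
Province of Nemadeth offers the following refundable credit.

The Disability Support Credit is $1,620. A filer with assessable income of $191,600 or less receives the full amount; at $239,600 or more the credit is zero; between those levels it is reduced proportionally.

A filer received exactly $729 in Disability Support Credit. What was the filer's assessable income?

$729 is 729/1,620 of the full $1,620, so 891/1,620 of the $48,000 range has been used: income = $191,600 + $48,000 × 891/1,620 = $218,000.

$218,000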